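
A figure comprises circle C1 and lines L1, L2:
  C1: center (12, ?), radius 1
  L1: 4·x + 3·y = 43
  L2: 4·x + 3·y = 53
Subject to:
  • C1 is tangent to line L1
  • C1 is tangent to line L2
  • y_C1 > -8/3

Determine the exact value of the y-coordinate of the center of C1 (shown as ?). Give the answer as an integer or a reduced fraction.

1. [C1‖L1]  y_C1² + (10/3)y_C1 = 0  ⇒  y_C1 = -10/3 or 0
2. [C1‖L2]  y_C1² − (10/3)y_C1 = 0  ⇒  y_C1 = 0 or 10/3

0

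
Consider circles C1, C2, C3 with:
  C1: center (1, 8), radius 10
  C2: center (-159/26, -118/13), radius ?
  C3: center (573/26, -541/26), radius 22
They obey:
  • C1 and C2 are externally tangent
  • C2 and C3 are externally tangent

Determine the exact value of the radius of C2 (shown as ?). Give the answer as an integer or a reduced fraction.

17/2

1. [ext C1·C2]  r_C2² + 20r_C2 − 969/4 = 0  ⇒  r_C2 = 17/2 (r>0 drops 1)
2. [ext C2·C3]  r_C2² + 44r_C2 − 1785/4 = 0  ⇒  r_C2 = 17/2 (r>0 drops 1)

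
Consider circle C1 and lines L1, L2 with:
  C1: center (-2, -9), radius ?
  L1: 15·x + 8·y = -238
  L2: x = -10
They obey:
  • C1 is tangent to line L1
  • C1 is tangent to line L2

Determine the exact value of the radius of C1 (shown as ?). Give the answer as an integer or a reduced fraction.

1. [C1‖L1]  r_C1² − 64 = 0  ⇒  r_C1 = 8 (r>0 drops 1)
2. [C1‖L2]  r_C1² − 64 = 0  ⇒  r_C1 = 8 (r>0 drops 1)

8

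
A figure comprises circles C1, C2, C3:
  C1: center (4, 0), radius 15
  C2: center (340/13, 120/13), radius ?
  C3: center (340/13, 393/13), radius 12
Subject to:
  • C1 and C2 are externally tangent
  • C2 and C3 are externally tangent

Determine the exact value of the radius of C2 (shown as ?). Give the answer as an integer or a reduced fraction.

1. [ext C1·C2]  r_C2² + 30r_C2 − 351 = 0  ⇒  r_C2 = 9 (r>0 drops 1)
2. [ext C2·C3]  r_C2² + 24r_C2 − 297 = 0  ⇒  r_C2 = 9 (r>0 drops 1)

9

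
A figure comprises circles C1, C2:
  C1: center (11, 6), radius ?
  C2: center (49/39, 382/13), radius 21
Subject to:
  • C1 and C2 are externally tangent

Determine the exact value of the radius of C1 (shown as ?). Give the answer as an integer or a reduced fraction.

1. [ext C1·C2]  r_C1² + 42r_C1 − 1807/9 = 0  ⇒  r_C1 = 13/3 (r>0 drops 1)

13/3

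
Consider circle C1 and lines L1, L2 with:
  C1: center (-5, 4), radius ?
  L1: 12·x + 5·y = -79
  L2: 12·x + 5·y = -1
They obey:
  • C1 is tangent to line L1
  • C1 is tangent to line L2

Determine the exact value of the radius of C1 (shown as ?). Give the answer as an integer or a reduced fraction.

1. [C1‖L1]  r_C1² − 9 = 0  ⇒  r_C1 = 3 (r>0 drops 1)
2. [C1‖L2]  r_C1² − 9 = 0  ⇒  r_C1 = 3 (r>0 drops 1)

3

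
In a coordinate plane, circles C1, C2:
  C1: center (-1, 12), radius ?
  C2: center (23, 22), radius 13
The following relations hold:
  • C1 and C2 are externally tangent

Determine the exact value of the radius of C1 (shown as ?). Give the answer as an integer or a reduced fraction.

1. [ext C1·C2]  r_C1² + 26r_C1 − 507 = 0  ⇒  r_C1 = 13 (r>0 drops 1)

13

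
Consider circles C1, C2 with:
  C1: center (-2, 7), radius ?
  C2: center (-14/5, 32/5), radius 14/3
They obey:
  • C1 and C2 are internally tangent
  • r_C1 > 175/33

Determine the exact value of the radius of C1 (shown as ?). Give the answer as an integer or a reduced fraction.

17/3

1. [int C1,C2]  r_C1² − (28/3)r_C1 + 187/9 = 0  ⇒  r_C1 = 11/3 or 17/3
2. given r_C1 > 175/33: keep 17/3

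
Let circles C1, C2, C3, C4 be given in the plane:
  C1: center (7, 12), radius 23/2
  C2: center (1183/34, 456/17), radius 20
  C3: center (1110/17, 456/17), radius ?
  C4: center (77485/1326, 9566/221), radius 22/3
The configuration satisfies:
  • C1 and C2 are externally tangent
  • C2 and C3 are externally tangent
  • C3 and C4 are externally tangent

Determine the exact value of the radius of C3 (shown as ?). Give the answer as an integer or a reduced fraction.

21/2

1. [ext C2·C3]  r_C3² + 40r_C3 − 2121/4 = 0  ⇒  r_C3 = 21/2 (r>0 drops 1)
2. [ext C3·C4]  r_C3² + (44/3)r_C3 − 1057/4 = 0  ⇒  r_C3 = 21/2 (r>0 drops 1)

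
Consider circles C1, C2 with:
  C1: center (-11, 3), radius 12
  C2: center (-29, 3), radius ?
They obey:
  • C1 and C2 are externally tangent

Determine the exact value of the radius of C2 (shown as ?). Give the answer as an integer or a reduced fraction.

6

1. [ext C1·C2]  r_C2² + 24r_C2 − 180 = 0  ⇒  r_C2 = 6 (r>0 drops 1)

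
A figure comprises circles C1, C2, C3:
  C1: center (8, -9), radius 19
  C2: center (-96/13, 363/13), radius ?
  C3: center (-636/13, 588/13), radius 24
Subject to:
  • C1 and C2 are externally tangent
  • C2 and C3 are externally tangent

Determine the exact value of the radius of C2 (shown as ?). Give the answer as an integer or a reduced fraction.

21

1. [ext C1·C2]  r_C2² + 38r_C2 − 1239 = 0  ⇒  r_C2 = 21 (r>0 drops 1)
2. [ext C2·C3]  r_C2² + 48r_C2 − 1449 = 0  ⇒  r_C2 = 21 (r>0 drops 1)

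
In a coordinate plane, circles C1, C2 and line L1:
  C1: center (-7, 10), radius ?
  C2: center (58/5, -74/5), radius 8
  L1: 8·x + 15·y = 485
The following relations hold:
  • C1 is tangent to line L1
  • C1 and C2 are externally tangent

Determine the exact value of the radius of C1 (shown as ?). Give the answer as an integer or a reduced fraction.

1. [C1‖L1]  r_C1² − 529 = 0  ⇒  r_C1 = 23 (r>0 drops 1)
2. [ext C1·C2]  r_C1² + 16r_C1 − 897 = 0  ⇒  r_C1 = 23 (r>0 drops 1)

23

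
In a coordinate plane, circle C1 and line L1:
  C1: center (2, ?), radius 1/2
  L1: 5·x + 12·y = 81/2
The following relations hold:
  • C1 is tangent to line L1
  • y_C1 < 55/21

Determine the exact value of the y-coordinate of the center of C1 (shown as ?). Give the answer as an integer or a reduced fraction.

2

1. [C1‖L1]  y_C1² − (61/12)y_C1 + 37/6 = 0  ⇒  y_C1 = 2 or 37/12
2. given y_C1 < 55/21: keep 2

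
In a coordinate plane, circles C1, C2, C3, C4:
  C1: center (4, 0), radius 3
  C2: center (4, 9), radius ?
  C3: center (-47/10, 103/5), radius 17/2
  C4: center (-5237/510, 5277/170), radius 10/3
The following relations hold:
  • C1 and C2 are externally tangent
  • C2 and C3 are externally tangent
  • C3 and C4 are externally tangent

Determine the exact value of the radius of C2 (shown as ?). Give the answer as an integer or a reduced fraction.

6

1. [ext C1·C2]  r_C2² + 6r_C2 − 72 = 0  ⇒  r_C2 = 6 (r>0 drops 1)
2. [ext C2·C3]  r_C2² + 17r_C2 − 138 = 0  ⇒  r_C2 = 6 (r>0 drops 1)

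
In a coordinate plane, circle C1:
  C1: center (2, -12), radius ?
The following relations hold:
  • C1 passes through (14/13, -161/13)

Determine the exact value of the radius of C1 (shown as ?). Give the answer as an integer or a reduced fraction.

1. [C1∋P]  r_C1² − 1 = 0  ⇒  r_C1 = 1 (r>0 drops 1)

1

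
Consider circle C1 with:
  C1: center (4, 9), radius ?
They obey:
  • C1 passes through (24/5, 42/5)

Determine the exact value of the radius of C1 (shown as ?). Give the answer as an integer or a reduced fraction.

1. [C1∋P]  r_C1² − 1 = 0  ⇒  r_C1 = 1 (r>0 drops 1)

1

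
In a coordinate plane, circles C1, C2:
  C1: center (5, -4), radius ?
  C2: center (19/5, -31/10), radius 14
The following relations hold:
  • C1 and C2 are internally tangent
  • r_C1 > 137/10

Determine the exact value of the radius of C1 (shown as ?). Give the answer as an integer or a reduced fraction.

31/2

1. [int C1,C2]  r_C1² − 28r_C1 + 775/4 = 0  ⇒  r_C1 = 25/2 or 31/2
2. given r_C1 > 137/10: keep 31/2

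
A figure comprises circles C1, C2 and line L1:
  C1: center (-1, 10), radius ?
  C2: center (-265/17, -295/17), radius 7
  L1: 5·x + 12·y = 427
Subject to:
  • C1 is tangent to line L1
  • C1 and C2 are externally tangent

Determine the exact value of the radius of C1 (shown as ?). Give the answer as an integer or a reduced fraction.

1. [C1‖L1]  r_C1² − 576 = 0  ⇒  r_C1 = 24 (r>0 drops 1)
2. [ext C1·C2]  r_C1² + 14r_C1 − 912 = 0  ⇒  r_C1 = 24 (r>0 drops 1)

24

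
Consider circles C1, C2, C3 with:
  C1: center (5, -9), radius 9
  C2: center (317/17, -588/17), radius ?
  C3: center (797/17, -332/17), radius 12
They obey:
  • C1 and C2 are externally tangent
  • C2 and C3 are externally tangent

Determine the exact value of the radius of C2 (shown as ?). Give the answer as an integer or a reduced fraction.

20

1. [ext C1·C2]  r_C2² + 18r_C2 − 760 = 0  ⇒  r_C2 = 20 (r>0 drops 1)
2. [ext C2·C3]  r_C2² + 24r_C2 − 880 = 0  ⇒  r_C2 = 20 (r>0 drops 1)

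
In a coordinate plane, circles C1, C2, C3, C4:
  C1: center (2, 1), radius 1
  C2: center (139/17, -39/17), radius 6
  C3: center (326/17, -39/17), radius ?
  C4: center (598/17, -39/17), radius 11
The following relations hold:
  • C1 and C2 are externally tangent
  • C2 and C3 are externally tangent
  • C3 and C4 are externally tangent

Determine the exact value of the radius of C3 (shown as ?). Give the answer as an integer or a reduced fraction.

1. [ext C2·C3]  r_C3² + 12r_C3 − 85 = 0  ⇒  r_C3 = 5 (r>0 drops 1)
2. [ext C3·C4]  r_C3² + 22r_C3 − 135 = 0  ⇒  r_C3 = 5 (r>0 drops 1)

5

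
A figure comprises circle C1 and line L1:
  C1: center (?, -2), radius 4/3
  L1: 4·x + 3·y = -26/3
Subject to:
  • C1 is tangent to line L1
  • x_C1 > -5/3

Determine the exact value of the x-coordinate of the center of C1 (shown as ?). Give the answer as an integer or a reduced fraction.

1. [C1‖L1]  x_C1² + (4/3)x_C1 − 7/3 = 0  ⇒  x_C1 = -7/3 or 1
2. given x_C1 > -5/3: keep 1

1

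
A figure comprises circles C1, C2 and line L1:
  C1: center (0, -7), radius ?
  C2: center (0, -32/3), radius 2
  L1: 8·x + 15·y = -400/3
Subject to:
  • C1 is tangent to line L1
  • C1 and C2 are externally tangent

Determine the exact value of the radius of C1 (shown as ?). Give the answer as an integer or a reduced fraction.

1. [C1‖L1]  r_C1² − 25/9 = 0  ⇒  r_C1 = 5/3 (r>0 drops 1)
2. [ext C1·C2]  r_C1² + 4r_C1 − 85/9 = 0  ⇒  r_C1 = 5/3 (r>0 drops 1)

5/3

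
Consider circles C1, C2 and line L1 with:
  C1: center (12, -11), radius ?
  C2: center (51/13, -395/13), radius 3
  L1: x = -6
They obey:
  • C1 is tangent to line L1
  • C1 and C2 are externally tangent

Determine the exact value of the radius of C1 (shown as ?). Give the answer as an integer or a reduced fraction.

1. [C1‖L1]  r_C1² − 324 = 0  ⇒  r_C1 = 18 (r>0 drops 1)
2. [ext C1·C2]  r_C1² + 6r_C1 − 432 = 0  ⇒  r_C1 = 18 (r>0 drops 1)

18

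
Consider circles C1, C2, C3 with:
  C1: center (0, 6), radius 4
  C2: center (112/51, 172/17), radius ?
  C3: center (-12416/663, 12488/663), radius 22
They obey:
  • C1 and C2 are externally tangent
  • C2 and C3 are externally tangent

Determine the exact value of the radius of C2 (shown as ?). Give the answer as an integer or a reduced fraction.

2/3

1. [ext C1·C2]  r_C2² + 8r_C2 − 52/9 = 0  ⇒  r_C2 = 2/3 (r>0 drops 1)
2. [ext C2·C3]  r_C2² + 44r_C2 − 268/9 = 0  ⇒  r_C2 = 2/3 (r>0 drops 1)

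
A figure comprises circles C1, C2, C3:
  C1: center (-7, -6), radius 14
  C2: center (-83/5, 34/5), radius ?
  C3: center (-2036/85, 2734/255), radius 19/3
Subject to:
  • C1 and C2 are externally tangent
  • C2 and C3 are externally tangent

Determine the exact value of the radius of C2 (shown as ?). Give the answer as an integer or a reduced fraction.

1. [ext C1·C2]  r_C2² + 28r_C2 − 60 = 0  ⇒  r_C2 = 2 (r>0 drops 1)
2. [ext C2·C3]  r_C2² + (38/3)r_C2 − 88/3 = 0  ⇒  r_C2 = 2 (r>0 drops 1)

2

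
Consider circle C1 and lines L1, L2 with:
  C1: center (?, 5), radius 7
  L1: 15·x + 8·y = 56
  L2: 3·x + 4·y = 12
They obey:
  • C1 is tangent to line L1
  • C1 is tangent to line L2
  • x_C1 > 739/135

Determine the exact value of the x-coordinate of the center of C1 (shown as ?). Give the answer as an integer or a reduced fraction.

9

1. [C1‖L1]  x_C1² − (32/15)x_C1 − 309/5 = 0  ⇒  x_C1 = -103/15 or 9
2. [C1‖L2]  x_C1² + (16/3)x_C1 − 129 = 0  ⇒  x_C1 = -43/3 or 9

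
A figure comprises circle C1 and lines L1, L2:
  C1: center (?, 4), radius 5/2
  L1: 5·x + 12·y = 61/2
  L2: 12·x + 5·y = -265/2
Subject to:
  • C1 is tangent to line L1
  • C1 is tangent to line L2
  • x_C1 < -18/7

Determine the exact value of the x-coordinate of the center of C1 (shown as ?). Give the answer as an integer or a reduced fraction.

-10

1. [C1‖L1]  x_C1² + 7x_C1 − 30 = 0  ⇒  x_C1 = -10 or 3
2. [C1‖L2]  x_C1² + (305/12)x_C1 + 925/6 = 0  ⇒  x_C1 = -185/12 or -10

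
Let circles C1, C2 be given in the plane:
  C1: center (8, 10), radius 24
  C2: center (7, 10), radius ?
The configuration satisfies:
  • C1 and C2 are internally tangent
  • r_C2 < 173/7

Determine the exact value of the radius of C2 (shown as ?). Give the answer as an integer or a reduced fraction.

1. [int C1,C2]  r_C2² − 48r_C2 + 575 = 0  ⇒  r_C2 = 23 or 25
2. given r_C2 < 173/7: keep 23

23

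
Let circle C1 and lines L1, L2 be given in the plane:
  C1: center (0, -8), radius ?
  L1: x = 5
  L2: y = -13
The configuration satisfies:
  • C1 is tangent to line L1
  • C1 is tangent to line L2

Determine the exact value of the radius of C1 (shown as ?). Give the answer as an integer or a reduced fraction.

1. [C1‖L1]  r_C1² − 25 = 0  ⇒  r_C1 = 5 (r>0 drops 1)
2. [C1‖L2]  r_C1² − 25 = 0  ⇒  r_C1 = 5 (r>0 drops 1)

5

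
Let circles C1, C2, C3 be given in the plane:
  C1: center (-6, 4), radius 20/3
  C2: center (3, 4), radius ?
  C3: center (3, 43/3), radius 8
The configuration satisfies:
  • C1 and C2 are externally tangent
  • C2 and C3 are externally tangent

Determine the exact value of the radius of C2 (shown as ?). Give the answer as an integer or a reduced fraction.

1. [ext C1·C2]  r_C2² + (40/3)r_C2 − 329/9 = 0  ⇒  r_C2 = 7/3 (r>0 drops 1)
2. [ext C2·C3]  r_C2² + 16r_C2 − 385/9 = 0  ⇒  r_C2 = 7/3 (r>0 drops 1)

7/3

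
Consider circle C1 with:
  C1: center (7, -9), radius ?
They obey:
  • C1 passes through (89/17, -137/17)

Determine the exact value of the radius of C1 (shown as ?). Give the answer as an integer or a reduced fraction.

1. [C1∋P]  r_C1² − 4 = 0  ⇒  r_C1 = 2 (r>0 drops 1)

2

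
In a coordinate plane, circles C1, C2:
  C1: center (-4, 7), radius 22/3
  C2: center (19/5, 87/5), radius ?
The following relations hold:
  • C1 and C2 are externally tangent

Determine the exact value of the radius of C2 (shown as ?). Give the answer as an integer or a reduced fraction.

1. [ext C1·C2]  r_C2² + (44/3)r_C2 − 1037/9 = 0  ⇒  r_C2 = 17/3 (r>0 drops 1)

17/3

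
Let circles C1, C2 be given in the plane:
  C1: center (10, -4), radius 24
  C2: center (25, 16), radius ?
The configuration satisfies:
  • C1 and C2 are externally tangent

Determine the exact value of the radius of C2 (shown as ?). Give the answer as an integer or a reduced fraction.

1. [ext C1·C2]  r_C2² + 48r_C2 − 49 = 0  ⇒  r_C2 = 1 (r>0 drops 1)

1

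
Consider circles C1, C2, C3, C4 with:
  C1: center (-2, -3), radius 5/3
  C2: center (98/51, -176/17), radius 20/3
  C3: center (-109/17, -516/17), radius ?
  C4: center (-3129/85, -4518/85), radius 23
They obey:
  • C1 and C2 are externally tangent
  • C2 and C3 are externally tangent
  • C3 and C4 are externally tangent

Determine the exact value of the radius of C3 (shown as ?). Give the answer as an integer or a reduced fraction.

1. [ext C2·C3]  r_C3² + (40/3)r_C3 − 425 = 0  ⇒  r_C3 = 15 (r>0 drops 1)
2. [ext C3·C4]  r_C3² + 46r_C3 − 915 = 0  ⇒  r_C3 = 15 (r>0 drops 1)

15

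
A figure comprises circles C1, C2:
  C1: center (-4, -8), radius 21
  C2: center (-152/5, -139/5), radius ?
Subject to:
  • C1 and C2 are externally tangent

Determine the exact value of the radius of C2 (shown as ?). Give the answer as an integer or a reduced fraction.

12

1. [ext C1·C2]  r_C2² + 42r_C2 − 648 = 0  ⇒  r_C2 = 12 (r>0 drops 1)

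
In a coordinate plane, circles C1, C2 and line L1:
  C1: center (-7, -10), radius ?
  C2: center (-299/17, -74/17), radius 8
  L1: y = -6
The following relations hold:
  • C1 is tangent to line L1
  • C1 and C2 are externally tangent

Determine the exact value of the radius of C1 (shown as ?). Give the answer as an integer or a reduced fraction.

1. [C1‖L1]  r_C1² − 16 = 0  ⇒  r_C1 = 4 (r>0 drops 1)
2. [ext C1·C2]  r_C1² + 16r_C1 − 80 = 0  ⇒  r_C1 = 4 (r>0 drops 1)

4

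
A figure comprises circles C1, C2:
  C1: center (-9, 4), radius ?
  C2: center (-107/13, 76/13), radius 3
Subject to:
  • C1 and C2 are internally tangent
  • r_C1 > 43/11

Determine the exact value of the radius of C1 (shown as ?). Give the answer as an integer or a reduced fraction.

5

1. [int C1,C2]  r_C1² − 6r_C1 + 5 = 0  ⇒  r_C1 = 1 or 5
2. given r_C1 > 43/11: keep 5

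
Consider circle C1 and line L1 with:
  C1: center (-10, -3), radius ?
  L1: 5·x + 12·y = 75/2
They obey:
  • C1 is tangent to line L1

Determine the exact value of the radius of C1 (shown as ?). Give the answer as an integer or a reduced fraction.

19/2

1. [C1‖L1]  r_C1² − 361/4 = 0  ⇒  r_C1 = 19/2 (r>0 drops 1)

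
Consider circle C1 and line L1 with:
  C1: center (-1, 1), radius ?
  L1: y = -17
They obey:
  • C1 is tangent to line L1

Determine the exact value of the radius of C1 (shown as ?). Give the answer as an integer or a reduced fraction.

18

1. [C1‖L1]  r_C1² − 324 = 0  ⇒  r_C1 = 18 (r>0 drops 1)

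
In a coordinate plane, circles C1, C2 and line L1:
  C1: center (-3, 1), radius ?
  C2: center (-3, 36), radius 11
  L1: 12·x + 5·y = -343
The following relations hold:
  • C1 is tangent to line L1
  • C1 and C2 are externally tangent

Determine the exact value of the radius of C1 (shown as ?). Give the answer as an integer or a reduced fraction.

1. [C1‖L1]  r_C1² − 576 = 0  ⇒  r_C1 = 24 (r>0 drops 1)
2. [ext C1·C2]  r_C1² + 22r_C1 − 1104 = 0  ⇒  r_C1 = 24 (r>0 drops 1)

24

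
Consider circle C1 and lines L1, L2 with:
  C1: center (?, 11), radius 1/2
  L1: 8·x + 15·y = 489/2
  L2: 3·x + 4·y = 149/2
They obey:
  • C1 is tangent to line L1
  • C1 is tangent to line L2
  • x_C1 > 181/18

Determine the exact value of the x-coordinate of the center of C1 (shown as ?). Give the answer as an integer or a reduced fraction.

11

1. [C1‖L1]  x_C1² − (159/8)x_C1 + 781/8 = 0  ⇒  x_C1 = 71/8 or 11
2. [C1‖L2]  x_C1² − (61/3)x_C1 + 308/3 = 0  ⇒  x_C1 = 28/3 or 11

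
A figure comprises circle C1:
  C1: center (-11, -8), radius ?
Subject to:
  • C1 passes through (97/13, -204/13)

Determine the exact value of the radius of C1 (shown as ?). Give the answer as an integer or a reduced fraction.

20

1. [C1∋P]  r_C1² − 400 = 0  ⇒  r_C1 = 20 (r>0 drops 1)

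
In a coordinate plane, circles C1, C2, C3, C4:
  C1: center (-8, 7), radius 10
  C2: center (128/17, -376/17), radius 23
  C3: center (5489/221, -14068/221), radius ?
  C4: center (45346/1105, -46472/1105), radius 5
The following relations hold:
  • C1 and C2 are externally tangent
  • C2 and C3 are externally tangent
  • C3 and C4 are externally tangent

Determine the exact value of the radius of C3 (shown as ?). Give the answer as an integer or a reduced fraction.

1. [ext C2·C3]  r_C3² + 46r_C3 − 1496 = 0  ⇒  r_C3 = 22 (r>0 drops 1)
2. [ext C3·C4]  r_C3² + 10r_C3 − 704 = 0  ⇒  r_C3 = 22 (r>0 drops 1)

22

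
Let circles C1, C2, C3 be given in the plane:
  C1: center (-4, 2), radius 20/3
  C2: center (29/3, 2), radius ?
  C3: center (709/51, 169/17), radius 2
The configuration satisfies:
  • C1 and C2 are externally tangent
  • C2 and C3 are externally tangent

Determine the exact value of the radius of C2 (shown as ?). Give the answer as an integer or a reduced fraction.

1. [ext C1·C2]  r_C2² + (40/3)r_C2 − 427/3 = 0  ⇒  r_C2 = 7 (r>0 drops 1)
2. [ext C2·C3]  r_C2² + 4r_C2 − 77 = 0  ⇒  r_C2 = 7 (r>0 drops 1)

7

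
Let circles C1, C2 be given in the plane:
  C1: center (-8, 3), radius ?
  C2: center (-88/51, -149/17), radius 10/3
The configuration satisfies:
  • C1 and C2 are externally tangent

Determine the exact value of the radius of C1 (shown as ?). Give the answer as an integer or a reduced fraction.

1. [ext C1·C2]  r_C1² + (20/3)r_C1 − 500/3 = 0  ⇒  r_C1 = 10 (r>0 drops 1)

10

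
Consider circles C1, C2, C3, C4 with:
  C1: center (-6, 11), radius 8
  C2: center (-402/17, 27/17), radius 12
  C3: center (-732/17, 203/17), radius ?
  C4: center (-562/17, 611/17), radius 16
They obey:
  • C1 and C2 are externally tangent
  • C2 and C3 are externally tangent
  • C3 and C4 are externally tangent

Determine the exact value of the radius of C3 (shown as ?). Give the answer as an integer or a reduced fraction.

10

1. [ext C2·C3]  r_C3² + 24r_C3 − 340 = 0  ⇒  r_C3 = 10 (r>0 drops 1)
2. [ext C3·C4]  r_C3² + 32r_C3 − 420 = 0  ⇒  r_C3 = 10 (r>0 drops 1)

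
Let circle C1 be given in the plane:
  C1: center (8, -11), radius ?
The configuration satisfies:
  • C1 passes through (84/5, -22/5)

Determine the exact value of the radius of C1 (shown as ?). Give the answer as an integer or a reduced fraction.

11

1. [C1∋P]  r_C1² − 121 = 0  ⇒  r_C1 = 11 (r>0 drops 1)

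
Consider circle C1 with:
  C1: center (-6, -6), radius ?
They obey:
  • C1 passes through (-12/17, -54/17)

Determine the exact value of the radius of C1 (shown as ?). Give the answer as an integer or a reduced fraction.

6

1. [C1∋P]  r_C1² − 36 = 0  ⇒  r_C1 = 6 (r>0 drops 1)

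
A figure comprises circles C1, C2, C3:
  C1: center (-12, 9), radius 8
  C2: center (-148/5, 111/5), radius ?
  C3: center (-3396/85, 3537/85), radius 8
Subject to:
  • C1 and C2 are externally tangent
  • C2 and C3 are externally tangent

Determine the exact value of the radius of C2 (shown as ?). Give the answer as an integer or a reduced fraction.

14

1. [ext C1·C2]  r_C2² + 16r_C2 − 420 = 0  ⇒  r_C2 = 14 (r>0 drops 1)
2. [ext C2·C3]  r_C2² + 16r_C2 − 420 = 0  ⇒  r_C2 = 14 (r>0 drops 1)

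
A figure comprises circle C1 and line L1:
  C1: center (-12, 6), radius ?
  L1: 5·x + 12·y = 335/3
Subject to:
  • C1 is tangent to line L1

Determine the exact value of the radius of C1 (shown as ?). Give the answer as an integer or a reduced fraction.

23/3

1. [C1‖L1]  r_C1² − 529/9 = 0  ⇒  r_C1 = 23/3 (r>0 drops 1)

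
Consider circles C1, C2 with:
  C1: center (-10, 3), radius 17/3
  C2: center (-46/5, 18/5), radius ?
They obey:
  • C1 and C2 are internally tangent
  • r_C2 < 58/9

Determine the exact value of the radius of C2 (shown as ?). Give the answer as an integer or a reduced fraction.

14/3

1. [int C1,C2]  r_C2² − (34/3)r_C2 + 280/9 = 0  ⇒  r_C2 = 14/3 or 20/3
2. given r_C2 < 58/9: keep 14/3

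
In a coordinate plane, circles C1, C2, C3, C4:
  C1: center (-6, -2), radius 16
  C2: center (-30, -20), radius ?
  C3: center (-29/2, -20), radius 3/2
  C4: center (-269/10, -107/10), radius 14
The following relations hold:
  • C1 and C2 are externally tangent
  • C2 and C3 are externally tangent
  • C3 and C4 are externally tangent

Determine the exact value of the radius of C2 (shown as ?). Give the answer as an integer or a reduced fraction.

14

1. [ext C1·C2]  r_C2² + 32r_C2 − 644 = 0  ⇒  r_C2 = 14 (r>0 drops 1)
2. [ext C2·C3]  r_C2² + 3r_C2 − 238 = 0  ⇒  r_C2 = 14 (r>0 drops 1)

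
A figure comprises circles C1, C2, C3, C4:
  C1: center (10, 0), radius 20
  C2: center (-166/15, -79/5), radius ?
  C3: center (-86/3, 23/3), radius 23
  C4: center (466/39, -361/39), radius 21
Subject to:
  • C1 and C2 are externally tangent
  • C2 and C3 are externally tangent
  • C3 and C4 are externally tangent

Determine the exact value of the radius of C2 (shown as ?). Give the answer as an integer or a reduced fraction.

1. [ext C1·C2]  r_C2² + 40r_C2 − 2641/9 = 0  ⇒  r_C2 = 19/3 (r>0 drops 1)
2. [ext C2·C3]  r_C2² + 46r_C2 − 2983/9 = 0  ⇒  r_C2 = 19/3 (r>0 drops 1)

19/3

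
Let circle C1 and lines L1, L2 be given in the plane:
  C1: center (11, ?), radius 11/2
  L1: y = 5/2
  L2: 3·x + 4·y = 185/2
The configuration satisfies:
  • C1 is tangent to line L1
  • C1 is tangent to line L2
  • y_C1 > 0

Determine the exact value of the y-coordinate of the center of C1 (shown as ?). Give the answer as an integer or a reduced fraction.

1. [C1‖L1]  y_C1² − 5y_C1 − 24 = 0  ⇒  y_C1 = -3 or 8
2. [C1‖L2]  y_C1² − (119/4)y_C1 + 174 = 0  ⇒  y_C1 = 8 or 87/4

8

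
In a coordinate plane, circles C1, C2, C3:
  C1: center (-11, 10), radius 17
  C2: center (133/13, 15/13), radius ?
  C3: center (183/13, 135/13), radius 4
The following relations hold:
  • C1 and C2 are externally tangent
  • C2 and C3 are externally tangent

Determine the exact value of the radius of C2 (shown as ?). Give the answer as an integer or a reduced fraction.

1. [ext C1·C2]  r_C2² + 34r_C2 − 240 = 0  ⇒  r_C2 = 6 (r>0 drops 1)
2. [ext C2·C3]  r_C2² + 8r_C2 − 84 = 0  ⇒  r_C2 = 6 (r>0 drops 1)

6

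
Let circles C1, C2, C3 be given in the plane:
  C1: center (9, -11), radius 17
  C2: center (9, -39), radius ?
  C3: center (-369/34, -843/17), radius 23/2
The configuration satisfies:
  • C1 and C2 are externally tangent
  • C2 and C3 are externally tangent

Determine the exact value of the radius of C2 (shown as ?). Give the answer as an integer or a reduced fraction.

11

1. [ext C1·C2]  r_C2² + 34r_C2 − 495 = 0  ⇒  r_C2 = 11 (r>0 drops 1)
2. [ext C2·C3]  r_C2² + 23r_C2 − 374 = 0  ⇒  r_C2 = 11 (r>0 drops 1)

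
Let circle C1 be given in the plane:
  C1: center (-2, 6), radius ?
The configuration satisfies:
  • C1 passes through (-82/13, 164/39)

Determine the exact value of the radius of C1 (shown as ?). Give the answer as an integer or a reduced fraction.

1. [C1∋P]  r_C1² − 196/9 = 0  ⇒  r_C1 = 14/3 (r>0 drops 1)

14/3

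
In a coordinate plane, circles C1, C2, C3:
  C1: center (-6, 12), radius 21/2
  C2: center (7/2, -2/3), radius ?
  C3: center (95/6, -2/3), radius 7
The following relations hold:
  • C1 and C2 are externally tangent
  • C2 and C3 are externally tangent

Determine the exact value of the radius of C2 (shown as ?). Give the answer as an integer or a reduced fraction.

1. [ext C1·C2]  r_C2² + 21r_C2 − 1264/9 = 0  ⇒  r_C2 = 16/3 (r>0 drops 1)
2. [ext C2·C3]  r_C2² + 14r_C2 − 928/9 = 0  ⇒  r_C2 = 16/3 (r>0 drops 1)

16/3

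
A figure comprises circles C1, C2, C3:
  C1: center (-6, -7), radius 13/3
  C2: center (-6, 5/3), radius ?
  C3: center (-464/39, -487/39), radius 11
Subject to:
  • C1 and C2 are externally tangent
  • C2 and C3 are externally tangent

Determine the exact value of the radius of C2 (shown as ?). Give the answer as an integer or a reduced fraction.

13/3

1. [ext C1·C2]  r_C2² + (26/3)r_C2 − 169/3 = 0  ⇒  r_C2 = 13/3 (r>0 drops 1)
2. [ext C2·C3]  r_C2² + 22r_C2 − 1027/9 = 0  ⇒  r_C2 = 13/3 (r>0 drops 1)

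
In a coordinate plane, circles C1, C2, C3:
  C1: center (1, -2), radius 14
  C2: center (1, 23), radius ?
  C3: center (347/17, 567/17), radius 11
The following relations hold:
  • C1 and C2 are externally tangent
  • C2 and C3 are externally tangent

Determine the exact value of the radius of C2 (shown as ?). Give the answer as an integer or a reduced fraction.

11

1. [ext C1·C2]  r_C2² + 28r_C2 − 429 = 0  ⇒  r_C2 = 11 (r>0 drops 1)
2. [ext C2·C3]  r_C2² + 22r_C2 − 363 = 0  ⇒  r_C2 = 11 (r>0 drops 1)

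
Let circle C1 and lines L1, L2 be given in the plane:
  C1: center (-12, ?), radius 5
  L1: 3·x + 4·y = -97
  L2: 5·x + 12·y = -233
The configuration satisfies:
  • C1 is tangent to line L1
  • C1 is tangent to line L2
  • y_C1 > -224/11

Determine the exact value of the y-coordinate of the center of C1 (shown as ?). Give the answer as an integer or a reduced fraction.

1. [C1‖L1]  y_C1² + (61/2)y_C1 + 387/2 = 0  ⇒  y_C1 = -43/2 or -9
2. [C1‖L2]  y_C1² + (173/6)y_C1 + 357/2 = 0  ⇒  y_C1 = -119/6 or -9

-9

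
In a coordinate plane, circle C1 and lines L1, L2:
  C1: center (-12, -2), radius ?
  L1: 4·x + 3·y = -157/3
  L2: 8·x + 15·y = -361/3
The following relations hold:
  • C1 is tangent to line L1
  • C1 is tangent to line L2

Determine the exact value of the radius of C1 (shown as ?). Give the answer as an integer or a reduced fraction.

1/3

1. [C1‖L1]  r_C1² − 1/9 = 0  ⇒  r_C1 = 1/3 (r>0 drops 1)
2. [C1‖L2]  r_C1² − 1/9 = 0  ⇒  r_C1 = 1/3 (r>0 drops 1)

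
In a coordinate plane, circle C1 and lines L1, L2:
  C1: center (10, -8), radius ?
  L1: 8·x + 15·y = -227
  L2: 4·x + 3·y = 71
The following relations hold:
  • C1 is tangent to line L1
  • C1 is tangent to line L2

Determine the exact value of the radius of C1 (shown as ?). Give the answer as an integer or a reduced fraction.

11

1. [C1‖L1]  r_C1² − 121 = 0  ⇒  r_C1 = 11 (r>0 drops 1)
2. [C1‖L2]  r_C1² − 121 = 0  ⇒  r_C1 = 11 (r>0 drops 1)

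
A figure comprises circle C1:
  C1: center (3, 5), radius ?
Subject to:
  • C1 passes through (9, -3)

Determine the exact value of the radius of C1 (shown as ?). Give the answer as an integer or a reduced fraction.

1. [C1∋P]  r_C1² − 100 = 0  ⇒  r_C1 = 10 (r>0 drops 1)

10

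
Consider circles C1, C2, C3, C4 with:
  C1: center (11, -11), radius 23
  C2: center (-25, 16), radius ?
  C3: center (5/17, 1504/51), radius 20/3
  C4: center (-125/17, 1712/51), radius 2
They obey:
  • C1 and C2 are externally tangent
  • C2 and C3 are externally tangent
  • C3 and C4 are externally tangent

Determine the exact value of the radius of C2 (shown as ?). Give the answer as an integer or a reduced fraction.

1. [ext C1·C2]  r_C2² + 46r_C2 − 1496 = 0  ⇒  r_C2 = 22 (r>0 drops 1)
2. [ext C2·C3]  r_C2² + (40/3)r_C2 − 2332/3 = 0  ⇒  r_C2 = 22 (r>0 drops 1)

22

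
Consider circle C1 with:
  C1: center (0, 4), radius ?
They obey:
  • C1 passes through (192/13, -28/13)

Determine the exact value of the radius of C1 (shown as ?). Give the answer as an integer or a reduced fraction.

16

1. [C1∋P]  r_C1² − 256 = 0  ⇒  r_C1 = 16 (r>0 drops 1)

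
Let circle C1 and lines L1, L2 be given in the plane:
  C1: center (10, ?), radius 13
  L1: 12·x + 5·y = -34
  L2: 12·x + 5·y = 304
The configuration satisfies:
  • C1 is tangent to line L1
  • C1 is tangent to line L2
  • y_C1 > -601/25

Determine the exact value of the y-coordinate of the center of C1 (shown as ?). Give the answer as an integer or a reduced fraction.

1. [C1‖L1]  y_C1² + (308/5)y_C1 − 969/5 = 0  ⇒  y_C1 = -323/5 or 3
2. [C1‖L2]  y_C1² − (368/5)y_C1 + 1059/5 = 0  ⇒  y_C1 = 3 or 353/5

3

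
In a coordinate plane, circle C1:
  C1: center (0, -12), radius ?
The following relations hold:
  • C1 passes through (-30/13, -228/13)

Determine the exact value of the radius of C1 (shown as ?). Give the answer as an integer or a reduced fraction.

6

1. [C1∋P]  r_C1² − 36 = 0  ⇒  r_C1 = 6 (r>0 drops 1)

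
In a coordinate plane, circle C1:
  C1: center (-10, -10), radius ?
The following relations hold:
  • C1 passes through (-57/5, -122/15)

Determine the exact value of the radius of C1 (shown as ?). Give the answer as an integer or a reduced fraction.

1. [C1∋P]  r_C1² − 49/9 = 0  ⇒  r_C1 = 7/3 (r>0 drops 1)

7/3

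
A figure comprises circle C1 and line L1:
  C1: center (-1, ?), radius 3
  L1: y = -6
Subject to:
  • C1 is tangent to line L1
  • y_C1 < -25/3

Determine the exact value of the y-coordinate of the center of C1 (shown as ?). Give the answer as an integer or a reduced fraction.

1. [C1‖L1]  y_C1² + 12y_C1 + 27 = 0  ⇒  y_C1 = -9 or -3
2. given y_C1 < -25/3: keep -9

-9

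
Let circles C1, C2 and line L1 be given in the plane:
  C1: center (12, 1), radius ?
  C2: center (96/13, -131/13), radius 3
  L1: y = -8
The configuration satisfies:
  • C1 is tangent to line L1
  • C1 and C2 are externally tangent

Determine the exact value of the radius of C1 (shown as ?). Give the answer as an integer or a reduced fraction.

9

1. [C1‖L1]  r_C1² − 81 = 0  ⇒  r_C1 = 9 (r>0 drops 1)
2. [ext C1·C2]  r_C1² + 6r_C1 − 135 = 0  ⇒  r_C1 = 9 (r>0 drops 1)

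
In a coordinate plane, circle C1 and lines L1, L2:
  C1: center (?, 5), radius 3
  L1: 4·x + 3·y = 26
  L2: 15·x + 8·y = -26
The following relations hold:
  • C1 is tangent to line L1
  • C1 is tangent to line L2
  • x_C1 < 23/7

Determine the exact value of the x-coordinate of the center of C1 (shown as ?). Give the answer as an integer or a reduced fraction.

1. [C1‖L1]  x_C1² − (11/2)x_C1 − 13/2 = 0  ⇒  x_C1 = -1 or 13/2
2. [C1‖L2]  x_C1² + (44/5)x_C1 + 39/5 = 0  ⇒  x_C1 = -39/5 or -1

-1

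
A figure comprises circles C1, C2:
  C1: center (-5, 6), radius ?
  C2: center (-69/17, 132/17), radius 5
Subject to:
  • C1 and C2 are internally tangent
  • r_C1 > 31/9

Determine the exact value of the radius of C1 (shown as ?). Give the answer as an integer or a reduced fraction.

1. [int C1,C2]  r_C1² − 10r_C1 + 21 = 0  ⇒  r_C1 = 3 or 7
2. given r_C1 > 31/9: keep 7

7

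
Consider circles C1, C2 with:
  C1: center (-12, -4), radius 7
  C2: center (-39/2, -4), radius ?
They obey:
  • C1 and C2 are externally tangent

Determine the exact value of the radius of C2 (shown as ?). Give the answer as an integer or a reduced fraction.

1/2

1. [ext C1·C2]  r_C2² + 14r_C2 − 29/4 = 0  ⇒  r_C2 = 1/2 (r>0 drops 1)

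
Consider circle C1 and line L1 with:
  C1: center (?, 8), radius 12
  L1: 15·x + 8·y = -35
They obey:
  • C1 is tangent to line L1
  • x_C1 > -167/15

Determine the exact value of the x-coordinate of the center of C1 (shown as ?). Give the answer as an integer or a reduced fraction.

1. [C1‖L1]  x_C1² + (66/5)x_C1 − 707/5 = 0  ⇒  x_C1 = -101/5 or 7
2. given x_C1 > -167/15: keep 7

7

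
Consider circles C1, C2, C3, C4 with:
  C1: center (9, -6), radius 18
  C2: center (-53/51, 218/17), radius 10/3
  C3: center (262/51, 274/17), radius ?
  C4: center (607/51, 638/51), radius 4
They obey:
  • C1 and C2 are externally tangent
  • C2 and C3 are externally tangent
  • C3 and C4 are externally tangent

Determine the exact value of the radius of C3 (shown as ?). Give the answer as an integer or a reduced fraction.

11/3

1. [ext C2·C3]  r_C3² + (20/3)r_C3 − 341/9 = 0  ⇒  r_C3 = 11/3 (r>0 drops 1)
2. [ext C3·C4]  r_C3² + 8r_C3 − 385/9 = 0  ⇒  r_C3 = 11/3 (r>0 drops 1)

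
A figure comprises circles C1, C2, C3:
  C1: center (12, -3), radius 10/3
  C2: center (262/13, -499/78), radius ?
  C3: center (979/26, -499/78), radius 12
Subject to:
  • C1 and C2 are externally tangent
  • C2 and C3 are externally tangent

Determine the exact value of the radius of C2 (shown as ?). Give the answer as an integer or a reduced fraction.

1. [ext C1·C2]  r_C2² + (20/3)r_C2 − 803/12 = 0  ⇒  r_C2 = 11/2 (r>0 drops 1)
2. [ext C2·C3]  r_C2² + 24r_C2 − 649/4 = 0  ⇒  r_C2 = 11/2 (r>0 drops 1)

11/2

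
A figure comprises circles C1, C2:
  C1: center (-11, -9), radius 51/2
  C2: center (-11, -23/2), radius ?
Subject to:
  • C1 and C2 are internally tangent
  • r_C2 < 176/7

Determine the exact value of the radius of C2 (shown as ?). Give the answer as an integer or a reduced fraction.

1. [int C1,C2]  r_C2² − 51r_C2 + 644 = 0  ⇒  r_C2 = 23 or 28
2. given r_C2 < 176/7: keep 23

23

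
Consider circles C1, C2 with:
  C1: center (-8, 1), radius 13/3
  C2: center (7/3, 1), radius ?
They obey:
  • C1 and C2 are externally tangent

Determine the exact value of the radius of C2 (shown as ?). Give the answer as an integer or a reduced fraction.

1. [ext C1·C2]  r_C2² + (26/3)r_C2 − 88 = 0  ⇒  r_C2 = 6 (r>0 drops 1)

6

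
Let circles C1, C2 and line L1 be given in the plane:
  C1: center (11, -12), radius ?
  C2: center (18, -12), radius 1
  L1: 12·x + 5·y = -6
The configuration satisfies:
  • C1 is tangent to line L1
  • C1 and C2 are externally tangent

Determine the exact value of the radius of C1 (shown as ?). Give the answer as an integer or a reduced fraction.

6

1. [C1‖L1]  r_C1² − 36 = 0  ⇒  r_C1 = 6 (r>0 drops 1)
2. [ext C1·C2]  r_C1² + 2r_C1 − 48 = 0  ⇒  r_C1 = 6 (r>0 drops 1)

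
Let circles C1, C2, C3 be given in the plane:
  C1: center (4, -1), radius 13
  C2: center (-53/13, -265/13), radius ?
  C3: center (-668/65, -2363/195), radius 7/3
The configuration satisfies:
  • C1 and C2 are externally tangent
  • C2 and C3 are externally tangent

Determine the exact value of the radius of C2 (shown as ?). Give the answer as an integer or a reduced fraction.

8

1. [ext C1·C2]  r_C2² + 26r_C2 − 272 = 0  ⇒  r_C2 = 8 (r>0 drops 1)
2. [ext C2·C3]  r_C2² + (14/3)r_C2 − 304/3 = 0  ⇒  r_C2 = 8 (r>0 drops 1)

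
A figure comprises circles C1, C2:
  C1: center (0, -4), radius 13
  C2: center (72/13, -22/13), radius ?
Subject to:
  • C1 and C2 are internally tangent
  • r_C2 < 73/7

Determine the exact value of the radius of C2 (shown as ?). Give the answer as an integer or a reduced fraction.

1. [int C1,C2]  r_C2² − 26r_C2 + 133 = 0  ⇒  r_C2 = 7 or 19
2. given r_C2 < 73/7: keep 7

7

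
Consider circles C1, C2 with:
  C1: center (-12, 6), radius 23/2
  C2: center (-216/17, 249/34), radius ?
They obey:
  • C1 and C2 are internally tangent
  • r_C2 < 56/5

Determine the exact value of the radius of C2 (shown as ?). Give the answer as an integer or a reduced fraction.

10

1. [int C1,C2]  r_C2² − 23r_C2 + 130 = 0  ⇒  r_C2 = 10 or 13
2. given r_C2 < 56/5: keep 10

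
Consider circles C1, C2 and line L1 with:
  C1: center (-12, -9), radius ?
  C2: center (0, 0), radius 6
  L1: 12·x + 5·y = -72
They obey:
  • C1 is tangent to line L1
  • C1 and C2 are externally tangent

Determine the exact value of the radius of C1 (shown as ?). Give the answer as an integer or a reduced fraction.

1. [C1‖L1]  r_C1² − 81 = 0  ⇒  r_C1 = 9 (r>0 drops 1)
2. [ext C1·C2]  r_C1² + 12r_C1 − 189 = 0  ⇒  r_C1 = 9 (r>0 drops 1)

9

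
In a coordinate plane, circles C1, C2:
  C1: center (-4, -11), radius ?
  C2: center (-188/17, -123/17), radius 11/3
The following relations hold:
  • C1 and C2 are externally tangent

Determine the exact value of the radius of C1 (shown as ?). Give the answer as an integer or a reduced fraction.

1. [ext C1·C2]  r_C1² + (22/3)r_C1 − 455/9 = 0  ⇒  r_C1 = 13/3 (r>0 drops 1)

13/3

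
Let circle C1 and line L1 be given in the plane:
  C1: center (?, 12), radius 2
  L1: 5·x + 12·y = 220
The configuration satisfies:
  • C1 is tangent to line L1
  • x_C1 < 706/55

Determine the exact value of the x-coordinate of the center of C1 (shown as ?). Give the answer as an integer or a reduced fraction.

10

1. [C1‖L1]  x_C1² − (152/5)x_C1 + 204 = 0  ⇒  x_C1 = 10 or 102/5
2. given x_C1 < 706/55: keep 10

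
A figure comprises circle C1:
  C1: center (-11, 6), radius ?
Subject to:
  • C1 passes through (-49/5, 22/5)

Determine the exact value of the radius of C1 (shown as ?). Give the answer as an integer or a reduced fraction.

1. [C1∋P]  r_C1² − 4 = 0  ⇒  r_C1 = 2 (r>0 drops 1)

2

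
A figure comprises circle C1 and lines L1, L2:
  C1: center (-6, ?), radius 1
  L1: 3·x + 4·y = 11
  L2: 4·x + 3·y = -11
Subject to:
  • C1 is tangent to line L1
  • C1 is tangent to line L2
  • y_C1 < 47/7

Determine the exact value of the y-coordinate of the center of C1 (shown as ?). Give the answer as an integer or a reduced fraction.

6

1. [C1‖L1]  y_C1² − (29/2)y_C1 + 51 = 0  ⇒  y_C1 = 6 or 17/2
2. [C1‖L2]  y_C1² − (26/3)y_C1 + 16 = 0  ⇒  y_C1 = 8/3 or 6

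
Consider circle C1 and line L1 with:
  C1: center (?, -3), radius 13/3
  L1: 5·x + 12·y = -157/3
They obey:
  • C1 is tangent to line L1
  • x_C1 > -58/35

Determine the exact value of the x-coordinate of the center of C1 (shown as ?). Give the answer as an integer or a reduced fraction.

1. [C1‖L1]  x_C1² + (98/15)x_C1 − 1744/15 = 0  ⇒  x_C1 = -218/15 or 8
2. given x_C1 > -58/35: keep 8

8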